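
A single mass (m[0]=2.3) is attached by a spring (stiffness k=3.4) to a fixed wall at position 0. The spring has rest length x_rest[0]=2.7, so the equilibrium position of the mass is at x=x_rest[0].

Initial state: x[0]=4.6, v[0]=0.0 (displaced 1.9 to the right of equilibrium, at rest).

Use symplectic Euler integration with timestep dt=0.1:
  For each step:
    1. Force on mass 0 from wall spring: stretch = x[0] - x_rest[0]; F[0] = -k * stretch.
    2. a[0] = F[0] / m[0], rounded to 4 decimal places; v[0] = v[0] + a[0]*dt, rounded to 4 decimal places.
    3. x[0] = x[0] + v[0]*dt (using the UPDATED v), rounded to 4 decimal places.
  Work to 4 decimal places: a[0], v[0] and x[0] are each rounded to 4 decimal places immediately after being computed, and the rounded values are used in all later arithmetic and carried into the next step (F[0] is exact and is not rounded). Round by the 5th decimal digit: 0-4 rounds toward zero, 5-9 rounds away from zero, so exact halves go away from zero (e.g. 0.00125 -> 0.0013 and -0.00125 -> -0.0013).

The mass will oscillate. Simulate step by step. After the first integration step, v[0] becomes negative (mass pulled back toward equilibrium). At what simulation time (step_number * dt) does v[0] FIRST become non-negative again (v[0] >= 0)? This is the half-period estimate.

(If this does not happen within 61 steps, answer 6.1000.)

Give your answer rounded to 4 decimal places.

Step 0: x=[4.6000] v=[0.0000]
Step 1: x=[4.5719] v=[-0.2809]
Step 2: x=[4.5161] v=[-0.5576]
Step 3: x=[4.4335] v=[-0.8261]
Step 4: x=[4.3253] v=[-1.0824]
Step 5: x=[4.1930] v=[-1.3227]
Step 6: x=[4.0387] v=[-1.5434]
Step 7: x=[3.8646] v=[-1.7413]
Step 8: x=[3.6733] v=[-1.9135]
Step 9: x=[3.4676] v=[-2.0574]
Step 10: x=[3.2505] v=[-2.1709]
Step 11: x=[3.0253] v=[-2.2523]
Step 12: x=[2.7953] v=[-2.3004]
Step 13: x=[2.5639] v=[-2.3145]
Step 14: x=[2.3345] v=[-2.2944]
Step 15: x=[2.1105] v=[-2.2404]
Step 16: x=[1.8952] v=[-2.1533]
Step 17: x=[1.6918] v=[-2.0343]
Step 18: x=[1.5033] v=[-1.8853]
Step 19: x=[1.3325] v=[-1.7084]
Step 20: x=[1.1819] v=[-1.5063]
Step 21: x=[1.0537] v=[-1.2819]
Step 22: x=[0.9499] v=[-1.0385]
Step 23: x=[0.8719] v=[-0.7798]
Step 24: x=[0.8209] v=[-0.5096]
Step 25: x=[0.7977] v=[-0.2318]
Step 26: x=[0.8026] v=[0.0494]
First v>=0 after going negative at step 26, time=2.6000

Answer: 2.6000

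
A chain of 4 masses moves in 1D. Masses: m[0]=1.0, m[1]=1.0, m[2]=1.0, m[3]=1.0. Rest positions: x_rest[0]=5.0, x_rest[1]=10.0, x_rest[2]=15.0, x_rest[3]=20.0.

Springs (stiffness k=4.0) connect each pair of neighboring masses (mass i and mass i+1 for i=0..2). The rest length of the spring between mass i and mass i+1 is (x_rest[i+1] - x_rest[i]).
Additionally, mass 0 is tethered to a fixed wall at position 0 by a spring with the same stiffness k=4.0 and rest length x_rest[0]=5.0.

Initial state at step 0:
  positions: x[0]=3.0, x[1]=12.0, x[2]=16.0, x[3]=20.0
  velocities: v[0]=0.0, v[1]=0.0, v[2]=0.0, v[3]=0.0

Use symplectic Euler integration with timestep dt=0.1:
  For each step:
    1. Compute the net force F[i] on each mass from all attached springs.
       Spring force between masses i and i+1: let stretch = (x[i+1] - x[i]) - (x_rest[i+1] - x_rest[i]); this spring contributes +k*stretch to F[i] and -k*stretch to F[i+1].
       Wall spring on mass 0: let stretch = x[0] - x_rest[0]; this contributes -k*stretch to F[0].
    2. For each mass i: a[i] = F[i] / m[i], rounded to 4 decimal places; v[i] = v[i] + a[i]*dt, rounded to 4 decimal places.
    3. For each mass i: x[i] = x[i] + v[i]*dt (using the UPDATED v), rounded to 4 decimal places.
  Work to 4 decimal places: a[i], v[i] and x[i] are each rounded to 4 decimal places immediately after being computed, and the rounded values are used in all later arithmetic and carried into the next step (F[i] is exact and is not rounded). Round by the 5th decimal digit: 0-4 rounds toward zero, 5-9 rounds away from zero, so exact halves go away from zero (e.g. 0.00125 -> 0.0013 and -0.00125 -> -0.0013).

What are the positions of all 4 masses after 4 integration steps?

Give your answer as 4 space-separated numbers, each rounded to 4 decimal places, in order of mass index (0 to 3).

Answer: 5.0140 10.3607 15.9141 20.3747

Derivation:
Step 0: x=[3.0000 12.0000 16.0000 20.0000] v=[0.0000 0.0000 0.0000 0.0000]
Step 1: x=[3.2400 11.8000 16.0000 20.0400] v=[2.4000 -2.0000 0.0000 0.4000]
Step 2: x=[3.6928 11.4256 15.9936 20.1184] v=[4.5280 -3.7440 -0.0640 0.7840]
Step 3: x=[4.3072 10.9246 15.9695 20.2318] v=[6.1440 -5.0099 -0.2413 1.1341]
Step 4: x=[5.0140 10.3607 15.9141 20.3747] v=[7.0681 -5.6389 -0.5543 1.4292]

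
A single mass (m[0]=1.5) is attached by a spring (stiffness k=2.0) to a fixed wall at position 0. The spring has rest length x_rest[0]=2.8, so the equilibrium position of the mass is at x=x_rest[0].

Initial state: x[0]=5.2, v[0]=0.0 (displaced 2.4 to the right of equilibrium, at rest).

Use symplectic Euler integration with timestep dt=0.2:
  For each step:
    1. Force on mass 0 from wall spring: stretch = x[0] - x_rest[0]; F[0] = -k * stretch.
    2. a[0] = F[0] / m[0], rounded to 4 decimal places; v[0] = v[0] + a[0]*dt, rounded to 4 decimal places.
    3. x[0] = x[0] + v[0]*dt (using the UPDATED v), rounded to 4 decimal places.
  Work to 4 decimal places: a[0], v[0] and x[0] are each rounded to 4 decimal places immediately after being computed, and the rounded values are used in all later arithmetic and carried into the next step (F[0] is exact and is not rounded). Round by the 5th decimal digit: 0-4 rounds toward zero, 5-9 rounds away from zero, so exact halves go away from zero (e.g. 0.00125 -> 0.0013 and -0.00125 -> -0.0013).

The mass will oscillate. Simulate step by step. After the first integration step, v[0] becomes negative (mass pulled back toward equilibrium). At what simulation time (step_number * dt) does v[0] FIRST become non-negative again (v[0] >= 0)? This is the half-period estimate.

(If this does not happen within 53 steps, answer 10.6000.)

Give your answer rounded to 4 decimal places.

Step 0: x=[5.2000] v=[0.0000]
Step 1: x=[5.0720] v=[-0.6400]
Step 2: x=[4.8228] v=[-1.2459]
Step 3: x=[4.4657] v=[-1.7853]
Step 4: x=[4.0198] v=[-2.2295]
Step 5: x=[3.5088] v=[-2.5548]
Step 6: x=[2.9600] v=[-2.7438]
Step 7: x=[2.4027] v=[-2.7865]
Step 8: x=[1.8666] v=[-2.6806]
Step 9: x=[1.3803] v=[-2.4317]
Step 10: x=[0.9697] v=[-2.0531]
Step 11: x=[0.6567] v=[-1.5650]
Step 12: x=[0.4580] v=[-0.9935]
Step 13: x=[0.3842] v=[-0.3690]
Step 14: x=[0.4392] v=[0.2752]
First v>=0 after going negative at step 14, time=2.8000

Answer: 2.8000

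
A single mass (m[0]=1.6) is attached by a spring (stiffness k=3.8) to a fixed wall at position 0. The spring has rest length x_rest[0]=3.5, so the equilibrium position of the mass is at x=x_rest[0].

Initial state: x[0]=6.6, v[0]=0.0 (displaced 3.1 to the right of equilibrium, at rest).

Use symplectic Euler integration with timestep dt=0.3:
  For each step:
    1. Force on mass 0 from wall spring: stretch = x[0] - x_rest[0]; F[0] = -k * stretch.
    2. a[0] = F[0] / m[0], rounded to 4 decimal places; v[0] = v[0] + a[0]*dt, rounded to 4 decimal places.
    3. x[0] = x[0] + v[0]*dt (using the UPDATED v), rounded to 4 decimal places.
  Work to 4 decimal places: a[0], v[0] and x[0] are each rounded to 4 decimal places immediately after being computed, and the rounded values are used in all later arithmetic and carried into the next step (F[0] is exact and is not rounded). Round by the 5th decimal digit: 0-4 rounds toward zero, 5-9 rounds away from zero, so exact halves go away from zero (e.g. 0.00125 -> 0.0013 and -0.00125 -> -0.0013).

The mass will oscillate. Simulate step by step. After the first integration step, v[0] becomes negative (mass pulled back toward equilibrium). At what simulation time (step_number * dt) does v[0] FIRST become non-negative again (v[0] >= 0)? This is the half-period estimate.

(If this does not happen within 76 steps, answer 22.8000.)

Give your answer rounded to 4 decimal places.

Answer: 2.1000

Derivation:
Step 0: x=[6.6000] v=[0.0000]
Step 1: x=[5.9374] v=[-2.2088]
Step 2: x=[4.7538] v=[-3.9454]
Step 3: x=[3.3022] v=[-4.8387]
Step 4: x=[1.8929] v=[-4.6978]
Step 5: x=[0.8271] v=[-3.5527]
Step 6: x=[0.3326] v=[-1.6483]
Step 7: x=[0.5152] v=[0.6085]
First v>=0 after going negative at step 7, time=2.1000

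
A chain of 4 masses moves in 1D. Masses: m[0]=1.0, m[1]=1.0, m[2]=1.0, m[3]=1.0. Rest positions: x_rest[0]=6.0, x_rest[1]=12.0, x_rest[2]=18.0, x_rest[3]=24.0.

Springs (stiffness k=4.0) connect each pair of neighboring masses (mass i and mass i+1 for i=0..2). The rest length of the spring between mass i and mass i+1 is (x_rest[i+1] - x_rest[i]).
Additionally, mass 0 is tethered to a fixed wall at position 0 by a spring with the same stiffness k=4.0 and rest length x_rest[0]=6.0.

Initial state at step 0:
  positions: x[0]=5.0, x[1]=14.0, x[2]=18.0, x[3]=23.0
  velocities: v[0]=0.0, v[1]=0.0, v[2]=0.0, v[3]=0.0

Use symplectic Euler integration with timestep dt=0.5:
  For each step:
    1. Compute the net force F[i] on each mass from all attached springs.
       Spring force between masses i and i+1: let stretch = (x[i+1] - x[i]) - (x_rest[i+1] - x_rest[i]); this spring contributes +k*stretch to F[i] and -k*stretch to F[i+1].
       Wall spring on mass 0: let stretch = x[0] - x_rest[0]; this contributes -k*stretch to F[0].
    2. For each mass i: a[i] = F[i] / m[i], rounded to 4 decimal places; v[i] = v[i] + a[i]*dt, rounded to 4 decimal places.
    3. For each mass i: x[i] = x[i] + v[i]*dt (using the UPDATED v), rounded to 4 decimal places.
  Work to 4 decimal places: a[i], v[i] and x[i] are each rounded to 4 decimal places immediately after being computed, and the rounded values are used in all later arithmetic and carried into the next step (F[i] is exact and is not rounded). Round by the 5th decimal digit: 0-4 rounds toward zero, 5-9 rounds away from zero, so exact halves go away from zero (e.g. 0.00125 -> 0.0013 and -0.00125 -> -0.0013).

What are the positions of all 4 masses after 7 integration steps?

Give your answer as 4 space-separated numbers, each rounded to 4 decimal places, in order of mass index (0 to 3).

Step 0: x=[5.0000 14.0000 18.0000 23.0000] v=[0.0000 0.0000 0.0000 0.0000]
Step 1: x=[9.0000 9.0000 19.0000 24.0000] v=[8.0000 -10.0000 2.0000 2.0000]
Step 2: x=[4.0000 14.0000 15.0000 26.0000] v=[-10.0000 10.0000 -8.0000 4.0000]
Step 3: x=[5.0000 10.0000 21.0000 23.0000] v=[2.0000 -8.0000 12.0000 -6.0000]
Step 4: x=[6.0000 12.0000 18.0000 24.0000] v=[2.0000 4.0000 -6.0000 2.0000]
Step 5: x=[7.0000 14.0000 15.0000 25.0000] v=[2.0000 4.0000 -6.0000 2.0000]
Step 6: x=[8.0000 10.0000 21.0000 22.0000] v=[2.0000 -8.0000 12.0000 -6.0000]
Step 7: x=[3.0000 15.0000 17.0000 24.0000] v=[-10.0000 10.0000 -8.0000 4.0000]

Answer: 3.0000 15.0000 17.0000 24.0000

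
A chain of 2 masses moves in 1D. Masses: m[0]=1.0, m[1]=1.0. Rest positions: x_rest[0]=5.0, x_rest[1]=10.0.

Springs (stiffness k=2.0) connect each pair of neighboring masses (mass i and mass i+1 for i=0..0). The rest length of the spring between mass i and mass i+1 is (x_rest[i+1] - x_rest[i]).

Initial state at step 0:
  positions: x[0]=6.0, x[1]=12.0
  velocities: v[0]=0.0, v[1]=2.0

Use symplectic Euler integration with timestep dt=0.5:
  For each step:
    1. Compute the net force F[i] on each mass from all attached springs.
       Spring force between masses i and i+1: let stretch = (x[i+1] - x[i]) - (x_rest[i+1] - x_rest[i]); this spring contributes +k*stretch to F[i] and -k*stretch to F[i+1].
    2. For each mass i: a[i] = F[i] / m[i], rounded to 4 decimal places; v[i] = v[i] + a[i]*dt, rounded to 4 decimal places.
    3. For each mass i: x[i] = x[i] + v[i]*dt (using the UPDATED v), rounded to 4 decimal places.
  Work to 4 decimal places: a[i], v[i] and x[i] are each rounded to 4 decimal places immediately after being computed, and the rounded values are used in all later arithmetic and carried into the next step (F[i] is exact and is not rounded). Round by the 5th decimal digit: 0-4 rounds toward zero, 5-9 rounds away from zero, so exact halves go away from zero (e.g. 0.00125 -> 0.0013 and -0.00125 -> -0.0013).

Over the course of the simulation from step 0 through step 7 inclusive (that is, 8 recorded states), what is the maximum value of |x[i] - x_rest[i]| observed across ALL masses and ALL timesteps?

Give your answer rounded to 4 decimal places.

Step 0: x=[6.0000 12.0000] v=[0.0000 2.0000]
Step 1: x=[6.5000 12.5000] v=[1.0000 1.0000]
Step 2: x=[7.5000 12.5000] v=[2.0000 0.0000]
Step 3: x=[8.5000 12.5000] v=[2.0000 0.0000]
Step 4: x=[9.0000 13.0000] v=[1.0000 1.0000]
Step 5: x=[9.0000 14.0000] v=[0.0000 2.0000]
Step 6: x=[9.0000 15.0000] v=[0.0000 2.0000]
Step 7: x=[9.5000 15.5000] v=[1.0000 1.0000]
Max displacement = 5.5000

Answer: 5.5000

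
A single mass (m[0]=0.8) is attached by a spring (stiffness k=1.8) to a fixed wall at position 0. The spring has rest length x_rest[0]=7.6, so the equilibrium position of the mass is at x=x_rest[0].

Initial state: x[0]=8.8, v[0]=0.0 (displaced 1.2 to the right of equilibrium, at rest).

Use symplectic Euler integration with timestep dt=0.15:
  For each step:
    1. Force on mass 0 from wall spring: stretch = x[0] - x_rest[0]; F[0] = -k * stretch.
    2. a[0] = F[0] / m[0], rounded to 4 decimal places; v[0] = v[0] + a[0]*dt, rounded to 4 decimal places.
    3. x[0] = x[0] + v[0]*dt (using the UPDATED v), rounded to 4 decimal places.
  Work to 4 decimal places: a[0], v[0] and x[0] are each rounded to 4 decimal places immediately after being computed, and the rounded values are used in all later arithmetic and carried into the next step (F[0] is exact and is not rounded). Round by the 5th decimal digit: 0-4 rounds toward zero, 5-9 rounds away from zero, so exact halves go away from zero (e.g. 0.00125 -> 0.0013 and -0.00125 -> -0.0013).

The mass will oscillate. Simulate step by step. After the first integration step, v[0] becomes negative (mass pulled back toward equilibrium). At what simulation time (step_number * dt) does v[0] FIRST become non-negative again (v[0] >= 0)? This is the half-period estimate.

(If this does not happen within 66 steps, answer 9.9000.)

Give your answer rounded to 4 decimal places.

Answer: 2.1000

Derivation:
Step 0: x=[8.8000] v=[0.0000]
Step 1: x=[8.7393] v=[-0.4050]
Step 2: x=[8.6209] v=[-0.7895]
Step 3: x=[8.4508] v=[-1.1341]
Step 4: x=[8.2376] v=[-1.4212]
Step 5: x=[7.9921] v=[-1.6364]
Step 6: x=[7.7268] v=[-1.7687]
Step 7: x=[7.4551] v=[-1.8115]
Step 8: x=[7.1907] v=[-1.7626]
Step 9: x=[6.9470] v=[-1.6245]
Step 10: x=[6.7364] v=[-1.4041]
Step 11: x=[6.5695] v=[-1.1126]
Step 12: x=[6.4548] v=[-0.7648]
Step 13: x=[6.3981] v=[-0.3783]
Step 14: x=[6.4022] v=[0.0273]
First v>=0 after going negative at step 14, time=2.1000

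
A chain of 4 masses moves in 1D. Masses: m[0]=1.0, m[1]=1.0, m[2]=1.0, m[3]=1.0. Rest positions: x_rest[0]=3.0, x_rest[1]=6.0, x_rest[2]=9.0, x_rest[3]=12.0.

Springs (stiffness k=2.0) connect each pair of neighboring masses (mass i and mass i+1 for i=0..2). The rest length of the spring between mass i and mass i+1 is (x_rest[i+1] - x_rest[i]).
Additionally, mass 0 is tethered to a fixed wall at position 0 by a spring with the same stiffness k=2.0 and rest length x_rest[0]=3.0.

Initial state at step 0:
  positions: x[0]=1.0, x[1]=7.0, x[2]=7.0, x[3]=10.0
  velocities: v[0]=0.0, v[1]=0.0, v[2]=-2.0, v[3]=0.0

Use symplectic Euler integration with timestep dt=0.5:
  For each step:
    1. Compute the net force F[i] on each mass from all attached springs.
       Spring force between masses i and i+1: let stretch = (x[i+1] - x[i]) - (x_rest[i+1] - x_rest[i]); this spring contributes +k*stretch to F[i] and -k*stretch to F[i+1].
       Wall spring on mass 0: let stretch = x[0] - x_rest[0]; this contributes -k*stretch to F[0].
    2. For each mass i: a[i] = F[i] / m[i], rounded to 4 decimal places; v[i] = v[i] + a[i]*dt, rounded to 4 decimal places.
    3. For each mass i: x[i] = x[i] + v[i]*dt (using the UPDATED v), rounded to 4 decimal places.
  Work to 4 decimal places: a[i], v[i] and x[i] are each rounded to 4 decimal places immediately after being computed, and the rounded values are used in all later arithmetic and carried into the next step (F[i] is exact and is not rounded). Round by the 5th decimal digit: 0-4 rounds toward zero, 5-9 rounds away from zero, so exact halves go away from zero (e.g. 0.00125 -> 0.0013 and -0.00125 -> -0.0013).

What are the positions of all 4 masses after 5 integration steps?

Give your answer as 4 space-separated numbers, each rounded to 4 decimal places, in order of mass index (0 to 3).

Answer: 0.9063 5.0313 8.4063 9.6563

Derivation:
Step 0: x=[1.0000 7.0000 7.0000 10.0000] v=[0.0000 0.0000 -2.0000 0.0000]
Step 1: x=[3.5000 4.0000 7.5000 10.0000] v=[5.0000 -6.0000 1.0000 0.0000]
Step 2: x=[4.5000 2.5000 7.5000 10.2500] v=[2.0000 -3.0000 0.0000 0.5000]
Step 3: x=[2.2500 4.5000 6.3750 10.6250] v=[-4.5000 4.0000 -2.2500 0.7500]
Step 4: x=[0.0000 6.3125 6.4375 10.3750] v=[-4.5000 3.6250 0.1250 -0.5000]
Step 5: x=[0.9063 5.0313 8.4063 9.6563] v=[1.8125 -2.5625 3.9375 -1.4375]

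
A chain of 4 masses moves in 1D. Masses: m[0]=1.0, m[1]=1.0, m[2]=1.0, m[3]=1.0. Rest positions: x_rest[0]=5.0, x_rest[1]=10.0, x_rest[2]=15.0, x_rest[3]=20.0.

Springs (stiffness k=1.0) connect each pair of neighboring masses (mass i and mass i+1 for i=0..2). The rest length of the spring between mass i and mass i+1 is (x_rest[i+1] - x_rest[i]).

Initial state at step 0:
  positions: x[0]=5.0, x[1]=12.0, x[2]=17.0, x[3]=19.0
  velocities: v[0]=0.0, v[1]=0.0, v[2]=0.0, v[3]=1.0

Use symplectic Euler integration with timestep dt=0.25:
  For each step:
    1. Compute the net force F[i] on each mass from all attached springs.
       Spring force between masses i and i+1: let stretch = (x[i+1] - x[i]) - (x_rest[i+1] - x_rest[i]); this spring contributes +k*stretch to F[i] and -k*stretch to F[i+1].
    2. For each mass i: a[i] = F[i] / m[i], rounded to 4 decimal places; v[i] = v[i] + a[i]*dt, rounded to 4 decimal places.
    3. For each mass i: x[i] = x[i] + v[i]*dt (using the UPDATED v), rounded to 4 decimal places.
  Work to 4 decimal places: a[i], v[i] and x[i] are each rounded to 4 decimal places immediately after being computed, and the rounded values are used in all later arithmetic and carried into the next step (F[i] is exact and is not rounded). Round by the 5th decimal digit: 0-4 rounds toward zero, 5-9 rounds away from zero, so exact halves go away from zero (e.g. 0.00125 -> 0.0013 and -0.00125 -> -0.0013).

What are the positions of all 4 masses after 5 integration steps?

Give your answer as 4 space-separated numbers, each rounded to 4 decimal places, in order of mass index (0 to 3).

Answer: 6.3751 10.5323 15.2896 22.0533

Derivation:
Step 0: x=[5.0000 12.0000 17.0000 19.0000] v=[0.0000 0.0000 0.0000 1.0000]
Step 1: x=[5.1250 11.8750 16.8125 19.4375] v=[0.5000 -0.5000 -0.7500 1.7500]
Step 2: x=[5.3594 11.6367 16.4805 20.0235] v=[0.9375 -0.9531 -1.3281 2.3438]
Step 3: x=[5.6736 11.3088 16.0672 20.7005] v=[1.2568 -1.3115 -1.6533 2.7081]
Step 4: x=[6.0275 10.9261 15.6461 21.4005] v=[1.4156 -1.5307 -1.6846 2.7998]
Step 5: x=[6.3751 10.5323 15.2896 22.0533] v=[1.3903 -1.5754 -1.4260 2.6112]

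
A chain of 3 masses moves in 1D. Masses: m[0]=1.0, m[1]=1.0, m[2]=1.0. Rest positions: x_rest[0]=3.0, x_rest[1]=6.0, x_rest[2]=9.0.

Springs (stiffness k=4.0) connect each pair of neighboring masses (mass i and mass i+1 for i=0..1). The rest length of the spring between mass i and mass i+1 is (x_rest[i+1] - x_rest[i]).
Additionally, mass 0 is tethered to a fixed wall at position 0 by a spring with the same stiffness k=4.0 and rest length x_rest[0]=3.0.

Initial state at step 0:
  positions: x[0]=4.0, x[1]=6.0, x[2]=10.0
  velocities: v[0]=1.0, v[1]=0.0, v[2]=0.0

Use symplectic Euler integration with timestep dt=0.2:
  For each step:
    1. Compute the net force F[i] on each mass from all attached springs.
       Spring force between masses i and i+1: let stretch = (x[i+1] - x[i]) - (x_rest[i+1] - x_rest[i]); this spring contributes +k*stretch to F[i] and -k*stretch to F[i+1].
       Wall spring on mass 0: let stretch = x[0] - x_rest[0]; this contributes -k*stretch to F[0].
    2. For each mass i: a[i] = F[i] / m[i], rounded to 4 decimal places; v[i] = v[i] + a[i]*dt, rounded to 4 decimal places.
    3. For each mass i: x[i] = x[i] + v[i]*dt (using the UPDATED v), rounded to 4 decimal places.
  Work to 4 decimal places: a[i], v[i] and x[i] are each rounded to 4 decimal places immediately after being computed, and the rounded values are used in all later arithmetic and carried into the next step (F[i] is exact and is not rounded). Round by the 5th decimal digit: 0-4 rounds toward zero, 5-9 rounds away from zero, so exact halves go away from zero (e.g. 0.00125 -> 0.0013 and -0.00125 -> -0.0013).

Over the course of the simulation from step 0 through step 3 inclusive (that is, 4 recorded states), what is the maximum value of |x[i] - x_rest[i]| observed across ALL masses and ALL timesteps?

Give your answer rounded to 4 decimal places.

Step 0: x=[4.0000 6.0000 10.0000] v=[1.0000 0.0000 0.0000]
Step 1: x=[3.8800 6.3200 9.8400] v=[-0.6000 1.6000 -0.8000]
Step 2: x=[3.5296 6.8128 9.5968] v=[-1.7520 2.4640 -1.2160]
Step 3: x=[3.1398 7.2257 9.3882] v=[-1.9491 2.0646 -1.0432]
Max displacement = 1.2257

Answer: 1.2257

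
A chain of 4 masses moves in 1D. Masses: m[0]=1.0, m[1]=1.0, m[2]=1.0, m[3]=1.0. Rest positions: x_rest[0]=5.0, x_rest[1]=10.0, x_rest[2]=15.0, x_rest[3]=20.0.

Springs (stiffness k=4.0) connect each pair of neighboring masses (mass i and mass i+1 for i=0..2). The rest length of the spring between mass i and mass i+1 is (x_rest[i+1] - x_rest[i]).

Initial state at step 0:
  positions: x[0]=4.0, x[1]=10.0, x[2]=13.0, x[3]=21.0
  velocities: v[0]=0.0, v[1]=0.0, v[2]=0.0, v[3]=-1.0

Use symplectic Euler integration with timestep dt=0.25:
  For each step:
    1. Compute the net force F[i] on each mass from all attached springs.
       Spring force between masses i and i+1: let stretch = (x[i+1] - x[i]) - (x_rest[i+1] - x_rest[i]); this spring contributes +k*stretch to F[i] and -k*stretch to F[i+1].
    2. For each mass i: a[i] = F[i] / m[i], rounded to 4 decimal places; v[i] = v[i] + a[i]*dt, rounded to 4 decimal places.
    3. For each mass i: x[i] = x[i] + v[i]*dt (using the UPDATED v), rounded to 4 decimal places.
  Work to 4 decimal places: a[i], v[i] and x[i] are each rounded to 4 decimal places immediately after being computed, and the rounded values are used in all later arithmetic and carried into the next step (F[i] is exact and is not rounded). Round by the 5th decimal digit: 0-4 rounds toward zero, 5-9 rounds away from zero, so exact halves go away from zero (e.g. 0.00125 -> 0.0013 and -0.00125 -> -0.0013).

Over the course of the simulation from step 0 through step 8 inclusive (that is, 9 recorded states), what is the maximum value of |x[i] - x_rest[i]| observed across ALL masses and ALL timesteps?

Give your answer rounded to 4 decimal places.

Answer: 2.5980

Derivation:
Step 0: x=[4.0000 10.0000 13.0000 21.0000] v=[0.0000 0.0000 0.0000 -1.0000]
Step 1: x=[4.2500 9.2500 14.2500 20.0000] v=[1.0000 -3.0000 5.0000 -4.0000]
Step 2: x=[4.5000 8.5000 15.6875 18.8125] v=[1.0000 -3.0000 5.7500 -4.7500]
Step 3: x=[4.5000 8.5469 16.1094 18.0938] v=[0.0000 0.1875 1.6875 -2.8750]
Step 4: x=[4.2617 9.4727 15.1368 18.1290] v=[-0.9531 3.7031 -3.8906 0.1406]
Step 5: x=[4.0762 10.5118 13.4962 18.6661] v=[-0.7421 4.1562 -6.5625 2.1484]
Step 6: x=[4.2496 10.6881 12.4020 19.1607] v=[0.6935 0.7050 -4.3770 1.9785]
Step 7: x=[4.7826 9.6832 12.5690 19.2157] v=[2.1320 -4.0196 0.6678 0.2198]
Step 8: x=[5.2908 8.1746 13.6762 18.8590] v=[2.0326 -6.0344 4.4287 -1.4269]
Max displacement = 2.5980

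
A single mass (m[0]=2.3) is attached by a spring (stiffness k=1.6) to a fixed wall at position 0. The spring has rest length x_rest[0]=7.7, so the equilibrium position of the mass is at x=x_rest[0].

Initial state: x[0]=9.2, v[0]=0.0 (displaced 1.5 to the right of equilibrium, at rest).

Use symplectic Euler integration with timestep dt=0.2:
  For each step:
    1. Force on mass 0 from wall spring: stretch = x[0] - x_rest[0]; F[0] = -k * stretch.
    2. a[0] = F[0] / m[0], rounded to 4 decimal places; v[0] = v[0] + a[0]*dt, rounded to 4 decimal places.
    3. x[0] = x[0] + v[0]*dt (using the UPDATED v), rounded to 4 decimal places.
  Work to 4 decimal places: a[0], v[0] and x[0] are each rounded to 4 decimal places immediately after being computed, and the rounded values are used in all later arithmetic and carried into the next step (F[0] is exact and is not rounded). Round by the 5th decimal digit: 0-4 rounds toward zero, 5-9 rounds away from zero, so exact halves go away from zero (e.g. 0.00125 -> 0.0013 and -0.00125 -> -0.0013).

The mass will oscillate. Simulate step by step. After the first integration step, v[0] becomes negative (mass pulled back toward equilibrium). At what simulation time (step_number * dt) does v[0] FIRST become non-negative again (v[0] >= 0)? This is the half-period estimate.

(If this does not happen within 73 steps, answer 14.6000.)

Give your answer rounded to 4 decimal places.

Answer: 3.8000

Derivation:
Step 0: x=[9.2000] v=[0.0000]
Step 1: x=[9.1583] v=[-0.2087]
Step 2: x=[9.0760] v=[-0.4116]
Step 3: x=[8.9554] v=[-0.6030]
Step 4: x=[8.7999] v=[-0.7777]
Step 5: x=[8.6138] v=[-0.9307]
Step 6: x=[8.4022] v=[-1.0578]
Step 7: x=[8.1711] v=[-1.1555]
Step 8: x=[7.9269] v=[-1.2210]
Step 9: x=[7.6764] v=[-1.2526]
Step 10: x=[7.4265] v=[-1.2493]
Step 11: x=[7.1843] v=[-1.2112]
Step 12: x=[6.9564] v=[-1.1395]
Step 13: x=[6.7492] v=[-1.0360]
Step 14: x=[6.5685] v=[-0.9037]
Step 15: x=[6.4192] v=[-0.7463]
Step 16: x=[6.3056] v=[-0.5681]
Step 17: x=[6.2308] v=[-0.3741]
Step 18: x=[6.1969] v=[-0.1697]
Step 19: x=[6.2048] v=[0.0394]
First v>=0 after going negative at step 19, time=3.8000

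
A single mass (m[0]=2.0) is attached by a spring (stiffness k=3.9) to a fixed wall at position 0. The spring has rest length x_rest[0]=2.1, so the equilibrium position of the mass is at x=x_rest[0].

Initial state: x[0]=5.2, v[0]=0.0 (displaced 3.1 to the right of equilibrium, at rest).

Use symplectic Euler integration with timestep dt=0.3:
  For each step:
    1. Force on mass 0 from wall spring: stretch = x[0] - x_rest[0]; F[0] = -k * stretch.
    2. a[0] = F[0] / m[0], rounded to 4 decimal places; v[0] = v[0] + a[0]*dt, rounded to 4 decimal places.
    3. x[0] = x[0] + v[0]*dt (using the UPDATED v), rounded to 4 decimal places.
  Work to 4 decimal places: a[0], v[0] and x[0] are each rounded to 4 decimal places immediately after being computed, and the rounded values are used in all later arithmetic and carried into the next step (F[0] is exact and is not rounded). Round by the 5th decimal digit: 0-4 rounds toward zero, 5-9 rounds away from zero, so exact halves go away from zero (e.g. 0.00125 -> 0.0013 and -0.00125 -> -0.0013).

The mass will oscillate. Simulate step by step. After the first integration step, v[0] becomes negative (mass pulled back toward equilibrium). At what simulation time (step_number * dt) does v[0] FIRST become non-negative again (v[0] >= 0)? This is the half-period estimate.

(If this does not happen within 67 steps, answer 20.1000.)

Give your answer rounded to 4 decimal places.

Answer: 2.4000

Derivation:
Step 0: x=[5.2000] v=[0.0000]
Step 1: x=[4.6560] v=[-1.8135]
Step 2: x=[3.6634] v=[-3.3088]
Step 3: x=[2.3964] v=[-4.2234]
Step 4: x=[1.0774] v=[-4.3968]
Step 5: x=[-0.0622] v=[-3.7986]
Step 6: x=[-0.8223] v=[-2.5337]
Step 7: x=[-1.0696] v=[-0.8242]
Step 8: x=[-0.7606] v=[1.0300]
First v>=0 after going negative at step 8, time=2.4000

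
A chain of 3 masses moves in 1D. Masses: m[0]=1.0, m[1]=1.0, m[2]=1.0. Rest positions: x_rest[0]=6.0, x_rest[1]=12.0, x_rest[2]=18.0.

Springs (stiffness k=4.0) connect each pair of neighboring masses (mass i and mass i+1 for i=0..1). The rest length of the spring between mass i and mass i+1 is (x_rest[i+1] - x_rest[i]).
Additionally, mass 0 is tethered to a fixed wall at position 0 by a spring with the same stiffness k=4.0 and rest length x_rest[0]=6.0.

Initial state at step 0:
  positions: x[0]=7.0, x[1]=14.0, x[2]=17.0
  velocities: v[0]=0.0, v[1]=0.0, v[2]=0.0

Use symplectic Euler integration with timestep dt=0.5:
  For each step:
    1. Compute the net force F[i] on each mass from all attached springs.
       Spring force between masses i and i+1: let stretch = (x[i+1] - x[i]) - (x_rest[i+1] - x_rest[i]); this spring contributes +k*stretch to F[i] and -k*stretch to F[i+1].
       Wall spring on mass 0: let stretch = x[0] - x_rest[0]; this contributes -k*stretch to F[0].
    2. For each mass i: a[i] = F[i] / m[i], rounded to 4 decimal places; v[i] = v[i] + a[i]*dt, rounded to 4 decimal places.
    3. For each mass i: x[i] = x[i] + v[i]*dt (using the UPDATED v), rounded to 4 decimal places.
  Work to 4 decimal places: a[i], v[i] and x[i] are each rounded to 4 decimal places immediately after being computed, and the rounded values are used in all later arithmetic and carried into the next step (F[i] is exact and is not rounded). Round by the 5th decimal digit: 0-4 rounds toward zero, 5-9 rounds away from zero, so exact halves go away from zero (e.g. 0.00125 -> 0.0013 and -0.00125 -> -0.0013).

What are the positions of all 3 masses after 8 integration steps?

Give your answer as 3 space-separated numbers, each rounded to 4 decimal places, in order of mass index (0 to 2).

Step 0: x=[7.0000 14.0000 17.0000] v=[0.0000 0.0000 0.0000]
Step 1: x=[7.0000 10.0000 20.0000] v=[0.0000 -8.0000 6.0000]
Step 2: x=[3.0000 13.0000 19.0000] v=[-8.0000 6.0000 -2.0000]
Step 3: x=[6.0000 12.0000 18.0000] v=[6.0000 -2.0000 -2.0000]
Step 4: x=[9.0000 11.0000 17.0000] v=[6.0000 -2.0000 -2.0000]
Step 5: x=[5.0000 14.0000 16.0000] v=[-8.0000 6.0000 -2.0000]
Step 6: x=[5.0000 10.0000 19.0000] v=[0.0000 -8.0000 6.0000]
Step 7: x=[5.0000 10.0000 19.0000] v=[0.0000 0.0000 0.0000]
Step 8: x=[5.0000 14.0000 16.0000] v=[0.0000 8.0000 -6.0000]

Answer: 5.0000 14.0000 16.0000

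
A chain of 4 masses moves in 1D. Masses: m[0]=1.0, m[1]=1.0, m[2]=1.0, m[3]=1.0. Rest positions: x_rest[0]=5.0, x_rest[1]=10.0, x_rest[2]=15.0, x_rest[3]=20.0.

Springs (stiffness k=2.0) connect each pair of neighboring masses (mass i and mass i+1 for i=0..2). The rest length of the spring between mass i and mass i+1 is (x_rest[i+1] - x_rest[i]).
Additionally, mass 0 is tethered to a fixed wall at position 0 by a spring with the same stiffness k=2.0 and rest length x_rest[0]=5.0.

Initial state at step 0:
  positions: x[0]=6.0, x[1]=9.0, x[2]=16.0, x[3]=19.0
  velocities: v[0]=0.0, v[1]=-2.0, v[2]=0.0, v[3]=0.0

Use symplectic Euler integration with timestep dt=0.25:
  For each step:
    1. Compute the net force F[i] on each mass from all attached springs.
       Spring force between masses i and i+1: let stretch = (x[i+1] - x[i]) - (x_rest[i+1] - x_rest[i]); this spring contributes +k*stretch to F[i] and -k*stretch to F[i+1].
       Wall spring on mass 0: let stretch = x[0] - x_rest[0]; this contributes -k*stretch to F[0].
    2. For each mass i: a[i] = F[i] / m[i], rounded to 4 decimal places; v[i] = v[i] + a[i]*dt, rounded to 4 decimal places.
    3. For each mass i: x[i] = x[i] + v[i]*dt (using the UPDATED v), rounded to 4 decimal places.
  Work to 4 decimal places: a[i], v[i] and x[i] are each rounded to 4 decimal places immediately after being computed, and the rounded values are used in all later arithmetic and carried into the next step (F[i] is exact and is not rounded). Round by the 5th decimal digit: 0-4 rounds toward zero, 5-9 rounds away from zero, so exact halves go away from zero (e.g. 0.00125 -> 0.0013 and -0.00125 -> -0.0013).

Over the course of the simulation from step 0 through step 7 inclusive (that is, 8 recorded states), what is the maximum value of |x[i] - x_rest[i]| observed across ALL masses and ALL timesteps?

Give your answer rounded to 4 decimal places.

Answer: 1.8682

Derivation:
Step 0: x=[6.0000 9.0000 16.0000 19.0000] v=[0.0000 -2.0000 0.0000 0.0000]
Step 1: x=[5.6250 9.0000 15.5000 19.2500] v=[-1.5000 0.0000 -2.0000 1.0000]
Step 2: x=[4.9688 9.3906 14.6563 19.6563] v=[-2.6250 1.5625 -3.3750 1.6250]
Step 3: x=[4.2442 9.8867 13.7793 20.0626] v=[-2.8985 1.9845 -3.5079 1.6250]
Step 4: x=[3.6944 10.1641 13.2012 20.3085] v=[-2.1994 1.1096 -2.3126 0.9834]
Step 5: x=[3.4915 10.0124 13.1318 20.2909] v=[-0.8118 -0.6067 -0.2775 -0.0703]
Step 6: x=[3.6672 9.4355 13.5674 20.0034] v=[0.7029 -2.3075 1.7424 -1.1499]
Step 7: x=[4.1056 8.6541 14.2910 19.5364] v=[1.7535 -3.1257 2.8945 -1.8679]
Max displacement = 1.8682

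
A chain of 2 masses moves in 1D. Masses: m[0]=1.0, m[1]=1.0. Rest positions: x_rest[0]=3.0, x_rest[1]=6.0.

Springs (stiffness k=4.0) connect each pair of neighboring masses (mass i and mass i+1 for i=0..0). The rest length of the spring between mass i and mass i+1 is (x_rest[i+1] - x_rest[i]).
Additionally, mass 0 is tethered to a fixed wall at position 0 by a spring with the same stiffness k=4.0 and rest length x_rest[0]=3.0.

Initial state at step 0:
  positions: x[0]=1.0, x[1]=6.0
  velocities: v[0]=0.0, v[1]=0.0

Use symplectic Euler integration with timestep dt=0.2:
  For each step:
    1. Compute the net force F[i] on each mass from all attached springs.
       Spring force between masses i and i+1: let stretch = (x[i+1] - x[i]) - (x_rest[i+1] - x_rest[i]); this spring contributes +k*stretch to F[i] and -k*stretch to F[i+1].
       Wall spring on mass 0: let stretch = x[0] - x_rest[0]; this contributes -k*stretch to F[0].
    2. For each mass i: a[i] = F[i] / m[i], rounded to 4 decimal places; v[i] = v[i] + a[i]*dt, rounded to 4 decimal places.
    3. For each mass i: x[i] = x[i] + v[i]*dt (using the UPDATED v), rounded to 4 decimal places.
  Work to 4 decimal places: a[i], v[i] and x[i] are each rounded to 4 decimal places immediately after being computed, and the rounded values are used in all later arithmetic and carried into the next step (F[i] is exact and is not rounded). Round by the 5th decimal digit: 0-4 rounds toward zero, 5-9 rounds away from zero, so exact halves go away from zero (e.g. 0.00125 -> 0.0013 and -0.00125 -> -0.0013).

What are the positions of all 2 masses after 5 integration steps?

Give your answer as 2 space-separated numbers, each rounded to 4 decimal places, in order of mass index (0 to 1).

Step 0: x=[1.0000 6.0000] v=[0.0000 0.0000]
Step 1: x=[1.6400 5.6800] v=[3.2000 -1.6000]
Step 2: x=[2.6640 5.1936] v=[5.1200 -2.4320]
Step 3: x=[3.6665 4.7825] v=[5.0125 -2.0557]
Step 4: x=[4.2609 4.6728] v=[2.9721 -0.5485]
Step 5: x=[4.2395 4.9772] v=[-0.1071 1.5220]

Answer: 4.2395 4.9772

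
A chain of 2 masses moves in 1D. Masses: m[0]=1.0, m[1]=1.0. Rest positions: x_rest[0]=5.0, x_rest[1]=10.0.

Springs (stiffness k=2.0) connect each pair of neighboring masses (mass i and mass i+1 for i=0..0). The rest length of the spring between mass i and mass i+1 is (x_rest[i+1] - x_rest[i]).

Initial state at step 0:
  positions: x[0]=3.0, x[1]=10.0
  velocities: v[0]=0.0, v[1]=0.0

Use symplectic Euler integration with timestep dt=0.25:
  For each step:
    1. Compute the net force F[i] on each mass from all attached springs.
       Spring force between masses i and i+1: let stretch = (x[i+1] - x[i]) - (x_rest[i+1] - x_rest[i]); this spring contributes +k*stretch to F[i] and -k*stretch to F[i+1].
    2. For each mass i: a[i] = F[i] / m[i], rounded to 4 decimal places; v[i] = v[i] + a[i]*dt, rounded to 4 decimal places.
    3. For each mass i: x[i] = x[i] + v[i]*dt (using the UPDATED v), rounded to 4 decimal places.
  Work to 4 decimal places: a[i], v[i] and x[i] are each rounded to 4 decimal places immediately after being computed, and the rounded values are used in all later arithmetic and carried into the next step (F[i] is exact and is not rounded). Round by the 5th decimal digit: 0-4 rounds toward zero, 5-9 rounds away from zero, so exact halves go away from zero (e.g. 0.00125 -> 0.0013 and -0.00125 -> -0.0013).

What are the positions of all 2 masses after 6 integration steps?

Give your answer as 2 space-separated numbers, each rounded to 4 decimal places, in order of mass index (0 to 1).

Step 0: x=[3.0000 10.0000] v=[0.0000 0.0000]
Step 1: x=[3.2500 9.7500] v=[1.0000 -1.0000]
Step 2: x=[3.6875 9.3125] v=[1.7500 -1.7500]
Step 3: x=[4.2031 8.7969] v=[2.0625 -2.0625]
Step 4: x=[4.6680 8.3321] v=[1.8594 -1.8594]
Step 5: x=[4.9659 8.0342] v=[1.1915 -1.1915]
Step 6: x=[5.0223 7.9778] v=[0.2257 -0.2257]

Answer: 5.0223 7.9778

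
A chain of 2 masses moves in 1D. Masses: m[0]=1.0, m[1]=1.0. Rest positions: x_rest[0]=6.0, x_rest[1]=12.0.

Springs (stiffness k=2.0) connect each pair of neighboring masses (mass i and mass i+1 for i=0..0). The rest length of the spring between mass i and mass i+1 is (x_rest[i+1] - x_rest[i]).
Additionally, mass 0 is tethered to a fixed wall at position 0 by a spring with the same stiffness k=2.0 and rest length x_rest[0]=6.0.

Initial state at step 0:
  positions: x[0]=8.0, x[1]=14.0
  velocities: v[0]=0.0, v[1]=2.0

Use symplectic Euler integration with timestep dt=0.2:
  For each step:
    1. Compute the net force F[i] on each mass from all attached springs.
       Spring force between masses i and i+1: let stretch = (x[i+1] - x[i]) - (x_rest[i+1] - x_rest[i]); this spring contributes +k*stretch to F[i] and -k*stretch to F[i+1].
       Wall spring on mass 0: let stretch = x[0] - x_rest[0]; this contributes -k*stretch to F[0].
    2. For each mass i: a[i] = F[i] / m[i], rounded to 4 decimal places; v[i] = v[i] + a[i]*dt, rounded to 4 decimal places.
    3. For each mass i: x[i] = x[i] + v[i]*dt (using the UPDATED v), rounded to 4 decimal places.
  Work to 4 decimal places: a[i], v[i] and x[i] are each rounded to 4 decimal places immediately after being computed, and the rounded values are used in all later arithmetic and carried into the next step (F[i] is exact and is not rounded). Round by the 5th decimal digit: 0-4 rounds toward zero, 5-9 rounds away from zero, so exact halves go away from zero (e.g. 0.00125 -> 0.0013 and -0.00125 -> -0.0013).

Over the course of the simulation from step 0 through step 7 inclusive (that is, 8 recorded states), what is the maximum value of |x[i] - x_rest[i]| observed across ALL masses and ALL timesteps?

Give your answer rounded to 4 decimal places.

Answer: 3.1386

Derivation:
Step 0: x=[8.0000 14.0000] v=[0.0000 2.0000]
Step 1: x=[7.8400 14.4000] v=[-0.8000 2.0000]
Step 2: x=[7.5776 14.7552] v=[-1.3120 1.7760]
Step 3: x=[7.2832 15.0162] v=[-1.4720 1.3050]
Step 4: x=[7.0248 15.1386] v=[-1.2921 0.6118]
Step 5: x=[6.8535 15.0919] v=[-0.8565 -0.2337]
Step 6: x=[6.7930 14.8661] v=[-0.3025 -1.1291]
Step 7: x=[6.8349 14.4744] v=[0.2095 -1.9583]
Max displacement = 3.1386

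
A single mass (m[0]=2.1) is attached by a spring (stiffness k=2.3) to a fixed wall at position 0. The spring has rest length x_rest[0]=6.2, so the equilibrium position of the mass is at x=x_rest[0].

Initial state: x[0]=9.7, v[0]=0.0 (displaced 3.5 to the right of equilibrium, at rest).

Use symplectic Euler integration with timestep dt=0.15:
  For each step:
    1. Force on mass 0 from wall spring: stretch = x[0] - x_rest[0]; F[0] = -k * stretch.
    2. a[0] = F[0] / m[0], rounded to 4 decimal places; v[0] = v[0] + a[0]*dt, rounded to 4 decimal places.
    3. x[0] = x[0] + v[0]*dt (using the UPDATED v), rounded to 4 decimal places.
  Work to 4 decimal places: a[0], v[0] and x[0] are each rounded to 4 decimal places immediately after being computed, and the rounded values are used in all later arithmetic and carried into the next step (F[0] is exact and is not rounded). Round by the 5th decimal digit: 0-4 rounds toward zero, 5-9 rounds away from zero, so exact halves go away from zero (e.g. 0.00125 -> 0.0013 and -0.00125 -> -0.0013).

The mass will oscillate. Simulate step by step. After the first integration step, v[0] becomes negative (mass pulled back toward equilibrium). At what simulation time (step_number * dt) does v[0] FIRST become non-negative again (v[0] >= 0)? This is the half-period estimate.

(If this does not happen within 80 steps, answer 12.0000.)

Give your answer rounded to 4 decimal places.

Answer: 3.0000

Derivation:
Step 0: x=[9.7000] v=[0.0000]
Step 1: x=[9.6138] v=[-0.5750]
Step 2: x=[9.4434] v=[-1.1358]
Step 3: x=[9.1931] v=[-1.6686]
Step 4: x=[8.8691] v=[-2.1603]
Step 5: x=[8.4793] v=[-2.5988]
Step 6: x=[8.0333] v=[-2.9733]
Step 7: x=[7.5421] v=[-3.2745]
Step 8: x=[7.0179] v=[-3.4950]
Step 9: x=[6.4735] v=[-3.6294]
Step 10: x=[5.9224] v=[-3.6743]
Step 11: x=[5.3781] v=[-3.6287]
Step 12: x=[4.8540] v=[-3.4937]
Step 13: x=[4.3631] v=[-3.2726]
Step 14: x=[3.9175] v=[-2.9708]
Step 15: x=[3.5281] v=[-2.5958]
Step 16: x=[3.2046] v=[-2.1568]
Step 17: x=[2.9549] v=[-1.6647]
Step 18: x=[2.7852] v=[-1.1316]
Step 19: x=[2.6996] v=[-0.5706]
Step 20: x=[2.7003] v=[0.0045]
First v>=0 after going negative at step 20, time=3.0000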